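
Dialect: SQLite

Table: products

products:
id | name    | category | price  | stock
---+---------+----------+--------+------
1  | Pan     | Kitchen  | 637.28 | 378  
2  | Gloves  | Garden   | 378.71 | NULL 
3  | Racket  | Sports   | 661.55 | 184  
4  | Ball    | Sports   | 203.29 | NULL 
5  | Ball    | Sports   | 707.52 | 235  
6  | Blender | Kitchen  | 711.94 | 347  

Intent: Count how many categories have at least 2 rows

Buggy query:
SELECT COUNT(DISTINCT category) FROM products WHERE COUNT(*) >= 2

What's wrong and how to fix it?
Bug: WHERE filters individual rows, not groups, so a group-level COUNT is invalid there

Fix: Use a subquery that GROUPs and filters with HAVING, then count its rows

Corrected query:
SELECT COUNT(*) FROM (SELECT category FROM products GROUP BY category HAVING COUNT(*) >= 2)

Result:
COUNT(*)
--------
2       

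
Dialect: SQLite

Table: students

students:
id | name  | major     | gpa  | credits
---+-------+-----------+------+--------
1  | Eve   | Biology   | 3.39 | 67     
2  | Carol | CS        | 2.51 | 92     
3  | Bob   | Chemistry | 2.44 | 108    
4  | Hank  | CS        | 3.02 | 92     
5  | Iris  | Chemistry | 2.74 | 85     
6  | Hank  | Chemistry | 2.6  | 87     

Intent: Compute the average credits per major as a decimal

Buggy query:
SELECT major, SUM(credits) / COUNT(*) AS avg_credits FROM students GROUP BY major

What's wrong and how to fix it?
Bug: Both operands are integers, so '/' performs integer division and truncates

Fix: Multiply by 1.0 (or CAST to REAL) to force floating-point division

Corrected query:
SELECT major, SUM(credits) * 1.0 / COUNT(*) AS avg_credits FROM students GROUP BY major

Result:
major     | avg_credits
----------+------------
Biology   | 67         
CS        | 92         
Chemistry | 93.333333  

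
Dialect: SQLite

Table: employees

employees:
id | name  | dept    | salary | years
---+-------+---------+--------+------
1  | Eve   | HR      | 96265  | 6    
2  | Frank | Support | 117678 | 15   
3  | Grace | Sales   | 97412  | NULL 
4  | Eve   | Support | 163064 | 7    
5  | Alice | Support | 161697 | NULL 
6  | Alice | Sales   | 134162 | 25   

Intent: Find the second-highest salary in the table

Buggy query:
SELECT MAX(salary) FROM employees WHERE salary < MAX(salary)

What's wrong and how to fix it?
Bug: MAX(salary) on the right of the comparison is an aggregate-in-WHERE error

Fix: Compute the overall MAX in a subquery, then take MAX of rows below it

Corrected query:
SELECT MAX(salary) FROM employees WHERE salary < (SELECT MAX(salary) FROM employees)

Result:
MAX(salary)
-----------
161697     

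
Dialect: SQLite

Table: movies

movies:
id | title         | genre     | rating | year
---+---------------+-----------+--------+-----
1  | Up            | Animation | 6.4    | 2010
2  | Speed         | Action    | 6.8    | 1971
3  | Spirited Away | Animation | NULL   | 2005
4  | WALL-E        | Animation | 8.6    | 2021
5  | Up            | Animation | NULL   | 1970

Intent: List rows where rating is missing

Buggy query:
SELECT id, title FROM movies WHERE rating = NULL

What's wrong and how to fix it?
Bug: '= NULL' is always unknown in SQL three-valued logic, so no rows match

Fix: Replace '= NULL' with 'IS NULL'

Corrected query:
SELECT id, title FROM movies WHERE rating IS NULL

Result:
id | title        
---+--------------
3  | Spirited Away
5  | Up           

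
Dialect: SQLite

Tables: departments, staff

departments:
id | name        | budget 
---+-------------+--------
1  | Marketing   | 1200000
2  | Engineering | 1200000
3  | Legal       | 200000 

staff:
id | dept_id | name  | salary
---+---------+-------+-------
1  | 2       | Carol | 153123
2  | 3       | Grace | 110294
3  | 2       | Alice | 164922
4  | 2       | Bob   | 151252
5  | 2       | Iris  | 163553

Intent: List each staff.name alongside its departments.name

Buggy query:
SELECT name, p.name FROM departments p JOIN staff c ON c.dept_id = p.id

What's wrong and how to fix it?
Bug: 'name' exists in both joined tables, so the database can't tell which one is meant

Fix: Qualify the column with its table alias (c.name)

Corrected query:
SELECT c.name, p.name FROM departments p JOIN staff c ON c.dept_id = p.id

Result:
name  | name       
------+------------
Carol | Engineering
Grace | Legal      
Alice | Engineering
Bob   | Engineering
Iris  | Engineering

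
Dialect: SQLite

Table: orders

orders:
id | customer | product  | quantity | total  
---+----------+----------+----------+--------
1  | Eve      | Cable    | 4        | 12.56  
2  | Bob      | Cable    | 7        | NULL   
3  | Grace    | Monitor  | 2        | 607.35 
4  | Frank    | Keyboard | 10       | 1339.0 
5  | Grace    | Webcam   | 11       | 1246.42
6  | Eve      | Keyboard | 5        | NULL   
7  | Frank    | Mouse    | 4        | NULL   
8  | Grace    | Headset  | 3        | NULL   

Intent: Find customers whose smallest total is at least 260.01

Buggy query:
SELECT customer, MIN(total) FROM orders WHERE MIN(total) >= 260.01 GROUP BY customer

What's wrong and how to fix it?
Bug: MIN() in WHERE is a misuse of aggregate

Fix: Replace WHERE with HAVING after the GROUP BY

Corrected query:
SELECT customer, MIN(total) FROM orders GROUP BY customer HAVING MIN(total) >= 260.01

Result:
customer | MIN(total)
---------+-----------
Frank    | 1339      
Grace    | 607.35    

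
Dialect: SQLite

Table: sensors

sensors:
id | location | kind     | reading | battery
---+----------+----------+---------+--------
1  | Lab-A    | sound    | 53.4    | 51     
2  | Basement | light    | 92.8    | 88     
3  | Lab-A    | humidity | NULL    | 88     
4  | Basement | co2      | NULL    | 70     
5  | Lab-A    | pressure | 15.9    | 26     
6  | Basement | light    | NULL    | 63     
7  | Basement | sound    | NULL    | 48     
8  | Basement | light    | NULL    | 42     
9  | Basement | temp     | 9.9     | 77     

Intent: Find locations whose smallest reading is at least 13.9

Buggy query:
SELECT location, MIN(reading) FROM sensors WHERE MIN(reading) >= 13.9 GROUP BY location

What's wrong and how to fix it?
Bug: MIN() in WHERE is a misuse of aggregate

Fix: Replace WHERE with HAVING after the GROUP BY

Corrected query:
SELECT location, MIN(reading) FROM sensors GROUP BY location HAVING MIN(reading) >= 13.9

Result:
location | MIN(reading)
---------+-------------
Lab-A    | 15.9        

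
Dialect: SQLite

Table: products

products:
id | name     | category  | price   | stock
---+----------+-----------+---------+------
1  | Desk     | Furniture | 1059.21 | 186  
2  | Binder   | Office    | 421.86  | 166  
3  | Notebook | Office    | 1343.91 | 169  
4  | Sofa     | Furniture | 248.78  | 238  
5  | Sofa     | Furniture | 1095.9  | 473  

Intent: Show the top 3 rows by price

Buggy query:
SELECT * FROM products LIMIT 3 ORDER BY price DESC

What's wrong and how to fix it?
Bug: LIMIT must come after ORDER BY

Fix: Swap the clauses: ORDER BY first, then LIMIT

Corrected query:
SELECT * FROM products ORDER BY price DESC LIMIT 3

Result:
id | name     | category  | price   | stock
---+----------+-----------+---------+------
3  | Notebook | Office    | 1343.91 | 169  
5  | Sofa     | Furniture | 1095.9  | 473  
1  | Desk     | Furniture | 1059.21 | 186  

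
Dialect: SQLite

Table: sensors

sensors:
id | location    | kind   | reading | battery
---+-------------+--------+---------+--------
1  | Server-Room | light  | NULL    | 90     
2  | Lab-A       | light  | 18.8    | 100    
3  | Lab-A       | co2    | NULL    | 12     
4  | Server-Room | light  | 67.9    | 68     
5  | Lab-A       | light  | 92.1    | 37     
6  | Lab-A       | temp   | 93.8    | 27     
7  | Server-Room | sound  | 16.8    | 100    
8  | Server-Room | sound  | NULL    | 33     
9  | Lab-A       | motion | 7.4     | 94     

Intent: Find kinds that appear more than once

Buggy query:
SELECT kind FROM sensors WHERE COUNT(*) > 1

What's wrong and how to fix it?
Bug: COUNT(*) is an aggregate and cannot be used in WHERE

Fix: Group first, then use HAVING for the count condition

Corrected query:
SELECT kind FROM sensors GROUP BY kind HAVING COUNT(*) > 1

Result:
kind 
-----
light
sound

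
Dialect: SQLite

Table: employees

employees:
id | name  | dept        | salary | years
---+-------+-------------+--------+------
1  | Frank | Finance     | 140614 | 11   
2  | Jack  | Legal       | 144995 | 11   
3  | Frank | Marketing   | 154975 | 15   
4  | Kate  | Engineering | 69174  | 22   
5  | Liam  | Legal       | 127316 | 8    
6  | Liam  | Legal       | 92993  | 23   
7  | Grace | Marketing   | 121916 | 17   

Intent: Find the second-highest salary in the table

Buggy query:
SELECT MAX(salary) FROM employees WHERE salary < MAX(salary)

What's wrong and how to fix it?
Bug: The inner MAX is an aggregate inside WHERE, which is not allowed

Fix: Put the inner MAX in a scalar subquery

Corrected query:
SELECT MAX(salary) FROM employees WHERE salary < (SELECT MAX(salary) FROM employees)

Result:
MAX(salary)
-----------
144995     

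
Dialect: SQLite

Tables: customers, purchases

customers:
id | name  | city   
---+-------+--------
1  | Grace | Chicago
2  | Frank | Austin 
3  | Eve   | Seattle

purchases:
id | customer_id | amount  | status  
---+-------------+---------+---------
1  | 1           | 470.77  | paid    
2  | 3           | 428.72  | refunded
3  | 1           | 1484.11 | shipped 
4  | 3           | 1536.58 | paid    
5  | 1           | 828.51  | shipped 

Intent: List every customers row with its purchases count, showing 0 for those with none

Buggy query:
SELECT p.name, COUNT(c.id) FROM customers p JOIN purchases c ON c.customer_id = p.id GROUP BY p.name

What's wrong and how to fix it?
Bug: An inner join excludes parents with zero children

Fix: Use LEFT JOIN so parents without children still appear (COUNT(c.id) gives 0)

Corrected query:
SELECT p.name, COUNT(c.id) FROM customers p LEFT JOIN purchases c ON c.customer_id = p.id GROUP BY p.name

Result:
name  | COUNT(c.id)
------+------------
Eve   | 2          
Frank | 0          
Grace | 3          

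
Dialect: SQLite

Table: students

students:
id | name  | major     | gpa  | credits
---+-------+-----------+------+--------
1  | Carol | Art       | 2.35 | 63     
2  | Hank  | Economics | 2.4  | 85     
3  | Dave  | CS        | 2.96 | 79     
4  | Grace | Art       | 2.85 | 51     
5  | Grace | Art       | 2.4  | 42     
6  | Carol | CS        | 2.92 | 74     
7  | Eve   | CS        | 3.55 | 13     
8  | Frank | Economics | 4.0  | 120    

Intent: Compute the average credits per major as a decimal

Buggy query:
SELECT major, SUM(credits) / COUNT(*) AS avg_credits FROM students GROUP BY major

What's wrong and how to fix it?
Bug: SUM(credits) and COUNT(*) are both integers; the division truncates the fractional part

Fix: Cast one side to REAL so the division keeps the fractional part

Corrected query:
SELECT major, SUM(credits) * 1.0 / COUNT(*) AS avg_credits FROM students GROUP BY major

Result:
major     | avg_credits
----------+------------
Art       | 52         
CS        | 55.333333  
Economics | 102.5      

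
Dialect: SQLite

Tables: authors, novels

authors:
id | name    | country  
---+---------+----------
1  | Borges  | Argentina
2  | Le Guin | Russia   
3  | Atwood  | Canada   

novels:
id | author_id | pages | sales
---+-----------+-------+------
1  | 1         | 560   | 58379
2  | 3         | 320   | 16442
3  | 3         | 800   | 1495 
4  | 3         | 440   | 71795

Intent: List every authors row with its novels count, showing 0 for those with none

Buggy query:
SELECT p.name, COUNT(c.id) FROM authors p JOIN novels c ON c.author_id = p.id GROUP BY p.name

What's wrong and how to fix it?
Bug: An inner join excludes parents with zero children

Fix: Switch to LEFT JOIN to retain unmatched parent rows

Corrected query:
SELECT p.name, COUNT(c.id) FROM authors p LEFT JOIN novels c ON c.author_id = p.id GROUP BY p.name

Result:
name    | COUNT(c.id)
--------+------------
Atwood  | 3          
Borges  | 1          
Le Guin | 0          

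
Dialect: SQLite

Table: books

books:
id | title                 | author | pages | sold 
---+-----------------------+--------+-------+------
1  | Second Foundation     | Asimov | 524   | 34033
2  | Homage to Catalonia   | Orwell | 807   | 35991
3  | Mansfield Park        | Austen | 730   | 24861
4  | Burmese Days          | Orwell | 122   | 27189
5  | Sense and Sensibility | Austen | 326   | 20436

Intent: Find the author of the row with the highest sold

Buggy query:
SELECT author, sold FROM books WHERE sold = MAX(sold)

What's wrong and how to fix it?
Bug: WHERE is evaluated per row; an aggregate over the whole table isn't defined there

Fix: Wrap MAX in a scalar subquery so WHERE compares against a single value

Corrected query:
SELECT author, sold FROM books WHERE sold = (SELECT MAX(sold) FROM books)

Result:
author | sold 
-------+------
Orwell | 35991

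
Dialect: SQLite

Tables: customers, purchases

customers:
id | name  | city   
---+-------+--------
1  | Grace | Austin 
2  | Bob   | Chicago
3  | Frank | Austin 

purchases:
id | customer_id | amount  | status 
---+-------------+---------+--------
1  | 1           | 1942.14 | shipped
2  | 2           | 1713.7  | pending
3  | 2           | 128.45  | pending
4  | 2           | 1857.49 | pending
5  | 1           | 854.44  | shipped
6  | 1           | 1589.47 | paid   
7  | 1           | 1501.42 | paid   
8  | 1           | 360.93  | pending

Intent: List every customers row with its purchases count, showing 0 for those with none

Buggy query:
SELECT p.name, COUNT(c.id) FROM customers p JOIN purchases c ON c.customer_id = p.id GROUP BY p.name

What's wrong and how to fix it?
Bug: An inner join excludes parents with zero children

Fix: Use LEFT JOIN so parents without children still appear (COUNT(c.id) gives 0)

Corrected query:
SELECT p.name, COUNT(c.id) FROM customers p LEFT JOIN purchases c ON c.customer_id = p.id GROUP BY p.name

Result:
name  | COUNT(c.id)
------+------------
Bob   | 3          
Frank | 0          
Grace | 5          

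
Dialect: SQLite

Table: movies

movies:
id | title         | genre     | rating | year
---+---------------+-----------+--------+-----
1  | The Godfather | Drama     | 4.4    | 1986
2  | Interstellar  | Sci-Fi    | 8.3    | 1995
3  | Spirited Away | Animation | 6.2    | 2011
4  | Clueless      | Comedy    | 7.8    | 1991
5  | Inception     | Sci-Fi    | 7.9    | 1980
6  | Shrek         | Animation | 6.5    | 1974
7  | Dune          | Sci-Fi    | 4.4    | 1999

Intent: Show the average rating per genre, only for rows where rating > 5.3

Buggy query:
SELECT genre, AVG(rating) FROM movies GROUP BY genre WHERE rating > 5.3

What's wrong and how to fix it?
Bug: WHERE cannot follow GROUP BY

Fix: Place WHERE between FROM and GROUP BY

Corrected query:
SELECT genre, AVG(rating) FROM movies WHERE rating > 5.3 GROUP BY genre

Result:
genre     | AVG(rating)
----------+------------
Animation | 6.35       
Comedy    | 7.8        
Sci-Fi    | 8.1        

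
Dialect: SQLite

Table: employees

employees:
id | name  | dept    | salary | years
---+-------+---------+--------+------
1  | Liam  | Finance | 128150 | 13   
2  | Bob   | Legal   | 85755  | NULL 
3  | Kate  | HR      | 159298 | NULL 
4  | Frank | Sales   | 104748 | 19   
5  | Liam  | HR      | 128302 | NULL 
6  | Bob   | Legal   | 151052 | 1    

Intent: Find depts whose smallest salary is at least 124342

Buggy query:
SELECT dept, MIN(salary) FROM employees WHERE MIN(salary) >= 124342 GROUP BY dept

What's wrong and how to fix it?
Bug: Aggregates like MIN are computed per group after WHERE runs

Fix: Use HAVING for the per-group MIN condition

Corrected query:
SELECT dept, MIN(salary) FROM employees GROUP BY dept HAVING MIN(salary) >= 124342

Result:
dept    | MIN(salary)
--------+------------
Finance | 128150     
HR      | 128302     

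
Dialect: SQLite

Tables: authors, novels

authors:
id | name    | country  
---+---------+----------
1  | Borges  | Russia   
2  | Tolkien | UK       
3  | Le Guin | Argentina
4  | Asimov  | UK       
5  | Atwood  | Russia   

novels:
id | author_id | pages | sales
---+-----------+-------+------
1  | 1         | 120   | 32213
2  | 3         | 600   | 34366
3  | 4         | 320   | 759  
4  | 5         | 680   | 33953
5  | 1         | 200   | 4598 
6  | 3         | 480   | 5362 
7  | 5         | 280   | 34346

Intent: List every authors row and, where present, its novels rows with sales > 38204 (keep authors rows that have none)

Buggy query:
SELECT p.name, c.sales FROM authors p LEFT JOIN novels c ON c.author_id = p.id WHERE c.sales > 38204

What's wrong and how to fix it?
Bug: Filtering c.sales in WHERE discards the NULL rows produced by LEFT JOIN, turning it into an inner join

Fix: Put 'c.sales > 38204' in the JOIN's ON clause instead of WHERE

Corrected query:
SELECT p.name, c.sales FROM authors p LEFT JOIN novels c ON c.author_id = p.id AND c.sales > 38204

Result:
name    | sales
--------+------
Borges  | NULL 
Tolkien | NULL 
Le Guin | NULL 
Asimov  | NULL 
Atwood  | NULL 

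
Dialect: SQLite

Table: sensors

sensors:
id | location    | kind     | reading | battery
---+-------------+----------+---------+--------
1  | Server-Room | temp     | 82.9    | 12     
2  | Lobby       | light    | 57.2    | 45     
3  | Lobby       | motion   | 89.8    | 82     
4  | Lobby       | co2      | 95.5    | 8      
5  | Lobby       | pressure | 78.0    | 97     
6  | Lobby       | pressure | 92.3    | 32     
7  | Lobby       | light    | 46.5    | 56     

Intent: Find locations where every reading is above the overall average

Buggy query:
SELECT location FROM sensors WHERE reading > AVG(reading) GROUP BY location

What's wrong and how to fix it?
Bug: WHERE evaluates per row before aggregation, so AVG() is unavailable

Fix: Use a subquery for AVG and a HAVING MIN(...) filter so the condition holds for every row in the group

Corrected query:
SELECT location FROM sensors GROUP BY location HAVING MIN(reading) > (SELECT AVG(reading) FROM sensors)

Result:
location   
-----------
Server-Room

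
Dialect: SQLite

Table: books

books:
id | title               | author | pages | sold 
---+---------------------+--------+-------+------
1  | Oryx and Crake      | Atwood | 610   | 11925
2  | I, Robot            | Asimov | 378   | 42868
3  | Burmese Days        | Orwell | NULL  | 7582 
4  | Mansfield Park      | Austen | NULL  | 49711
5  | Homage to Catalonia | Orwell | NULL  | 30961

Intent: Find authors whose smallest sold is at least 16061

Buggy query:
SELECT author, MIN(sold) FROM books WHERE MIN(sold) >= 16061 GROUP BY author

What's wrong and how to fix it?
Bug: Aggregates like MIN are computed per group after WHERE runs

Fix: Use HAVING for the per-group MIN condition

Corrected query:
SELECT author, MIN(sold) FROM books GROUP BY author HAVING MIN(sold) >= 16061

Result:
author | MIN(sold)
-------+----------
Asimov | 42868    
Austen | 49711    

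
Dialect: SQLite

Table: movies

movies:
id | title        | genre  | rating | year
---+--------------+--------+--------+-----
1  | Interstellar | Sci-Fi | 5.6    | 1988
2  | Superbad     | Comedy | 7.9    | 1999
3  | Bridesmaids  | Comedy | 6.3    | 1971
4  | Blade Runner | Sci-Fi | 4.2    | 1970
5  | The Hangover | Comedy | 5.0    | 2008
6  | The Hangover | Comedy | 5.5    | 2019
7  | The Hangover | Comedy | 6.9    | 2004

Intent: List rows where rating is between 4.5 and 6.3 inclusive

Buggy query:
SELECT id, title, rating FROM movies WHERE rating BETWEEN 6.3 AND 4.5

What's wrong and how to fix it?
Bug: BETWEEN expects the lower bound first; with 6.3 AND 4.5 the range is empty

Fix: Write BETWEEN 4.5 AND 6.3

Corrected query:
SELECT id, title, rating FROM movies WHERE rating BETWEEN 4.5 AND 6.3

Result:
id | title        | rating
---+--------------+-------
1  | Interstellar | 5.6   
3  | Bridesmaids  | 6.3   
5  | The Hangover | 5     
6  | The Hangover | 5.5   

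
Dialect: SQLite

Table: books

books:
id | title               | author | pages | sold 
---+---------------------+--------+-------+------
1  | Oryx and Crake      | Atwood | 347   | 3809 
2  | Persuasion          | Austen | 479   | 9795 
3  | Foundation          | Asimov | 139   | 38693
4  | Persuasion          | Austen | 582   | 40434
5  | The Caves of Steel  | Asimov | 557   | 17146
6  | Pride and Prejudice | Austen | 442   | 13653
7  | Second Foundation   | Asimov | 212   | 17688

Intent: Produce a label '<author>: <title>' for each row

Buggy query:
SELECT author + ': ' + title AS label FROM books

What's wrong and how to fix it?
Bug: '+' is numeric addition; on text columns SQLite converts them to 0 instead of concatenating

Fix: Use the || operator for string concatenation

Corrected query:
SELECT author || ': ' || title AS label FROM books

Result:
label                      
---------------------------
Atwood: Oryx and Crake     
Austen: Persuasion         
Asimov: Foundation         
Austen: Persuasion         
Asimov: The Caves of Steel 
Austen: Pride and Prejudice
Asimov: Second Foundation  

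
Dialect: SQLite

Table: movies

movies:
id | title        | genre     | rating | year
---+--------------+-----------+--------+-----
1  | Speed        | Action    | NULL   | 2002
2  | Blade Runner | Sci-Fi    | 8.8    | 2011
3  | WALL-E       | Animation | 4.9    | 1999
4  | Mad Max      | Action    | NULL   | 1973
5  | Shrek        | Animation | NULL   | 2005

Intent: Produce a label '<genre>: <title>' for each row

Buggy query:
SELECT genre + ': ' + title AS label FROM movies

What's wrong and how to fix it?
Bug: '+' is numeric addition; on text columns SQLite converts them to 0 instead of concatenating

Fix: Replace + with || to concatenate text

Corrected query:
SELECT genre || ': ' || title AS label FROM movies

Result:
label               
--------------------
Action: Speed       
Sci-Fi: Blade Runner
Animation: WALL-E   
Action: Mad Max     
Animation: Shrek    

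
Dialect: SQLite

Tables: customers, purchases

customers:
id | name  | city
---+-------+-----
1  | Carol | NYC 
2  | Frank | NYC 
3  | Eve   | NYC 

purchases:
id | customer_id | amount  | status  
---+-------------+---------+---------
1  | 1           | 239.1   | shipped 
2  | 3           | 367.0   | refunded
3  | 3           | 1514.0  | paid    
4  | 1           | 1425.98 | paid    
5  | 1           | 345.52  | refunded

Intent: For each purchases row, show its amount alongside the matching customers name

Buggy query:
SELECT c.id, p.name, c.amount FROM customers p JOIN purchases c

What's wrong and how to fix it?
Bug: JOIN with no ON clause produces a cartesian product; every purchases row pairs with every customers row

Fix: Specify the join condition linking the foreign key to the parent id

Corrected query:
SELECT c.id, p.name, c.amount FROM customers p JOIN purchases c ON c.customer_id = p.id

Result:
id | name  | amount 
---+-------+--------
1  | Carol | 239.1  
2  | Eve   | 367    
3  | Eve   | 1514   
4  | Carol | 1425.98
5  | Carol | 345.52 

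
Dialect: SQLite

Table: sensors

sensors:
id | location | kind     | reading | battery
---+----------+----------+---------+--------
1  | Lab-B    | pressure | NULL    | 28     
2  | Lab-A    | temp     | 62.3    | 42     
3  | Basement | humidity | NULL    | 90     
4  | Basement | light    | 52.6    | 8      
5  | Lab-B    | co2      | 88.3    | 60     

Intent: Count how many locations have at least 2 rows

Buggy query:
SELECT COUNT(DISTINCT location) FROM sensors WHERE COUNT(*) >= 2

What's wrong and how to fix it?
Bug: WHERE filters individual rows, not groups, so a group-level COUNT is invalid there

Fix: Group first with HAVING COUNT(*) >= 2, then COUNT the resulting groups

Corrected query:
SELECT COUNT(*) FROM (SELECT location FROM sensors GROUP BY location HAVING COUNT(*) >= 2)

Result:
COUNT(*)
--------
2       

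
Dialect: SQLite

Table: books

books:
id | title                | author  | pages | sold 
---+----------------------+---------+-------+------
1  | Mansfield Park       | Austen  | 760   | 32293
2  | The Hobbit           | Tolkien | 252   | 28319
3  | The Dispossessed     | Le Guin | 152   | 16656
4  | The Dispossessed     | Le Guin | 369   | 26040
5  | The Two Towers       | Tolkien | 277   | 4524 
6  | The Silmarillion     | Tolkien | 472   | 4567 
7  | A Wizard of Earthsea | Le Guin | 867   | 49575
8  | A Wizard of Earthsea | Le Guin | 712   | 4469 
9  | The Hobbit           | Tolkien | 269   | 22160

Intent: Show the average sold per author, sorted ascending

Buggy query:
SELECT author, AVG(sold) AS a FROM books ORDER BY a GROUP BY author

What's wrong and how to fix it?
Bug: GROUP BY must precede ORDER BY

Fix: Reorder: SELECT … FROM … GROUP BY … ORDER BY …

Corrected query:
SELECT author, AVG(sold) AS a FROM books GROUP BY author ORDER BY a

Result:
author  | a      
--------+--------
Tolkien | 14892.5
Le Guin | 24185  
Austen  | 32293  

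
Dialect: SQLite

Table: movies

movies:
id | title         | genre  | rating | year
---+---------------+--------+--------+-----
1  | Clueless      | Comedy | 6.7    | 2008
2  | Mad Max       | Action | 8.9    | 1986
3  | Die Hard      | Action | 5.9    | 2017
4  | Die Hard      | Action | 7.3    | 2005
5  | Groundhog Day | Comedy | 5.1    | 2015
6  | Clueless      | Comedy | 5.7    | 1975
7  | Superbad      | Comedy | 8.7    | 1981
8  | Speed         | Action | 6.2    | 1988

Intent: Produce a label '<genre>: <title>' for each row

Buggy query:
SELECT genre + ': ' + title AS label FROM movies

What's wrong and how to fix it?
Bug: '+' is numeric addition; on text columns SQLite converts them to 0 instead of concatenating

Fix: Use the || operator for string concatenation

Corrected query:
SELECT genre || ': ' || title AS label FROM movies

Result:
label                
---------------------
Comedy: Clueless     
Action: Mad Max      
Action: Die Hard     
Action: Die Hard     
Comedy: Groundhog Day
Comedy: Clueless     
Comedy: Superbad     
Action: Speed        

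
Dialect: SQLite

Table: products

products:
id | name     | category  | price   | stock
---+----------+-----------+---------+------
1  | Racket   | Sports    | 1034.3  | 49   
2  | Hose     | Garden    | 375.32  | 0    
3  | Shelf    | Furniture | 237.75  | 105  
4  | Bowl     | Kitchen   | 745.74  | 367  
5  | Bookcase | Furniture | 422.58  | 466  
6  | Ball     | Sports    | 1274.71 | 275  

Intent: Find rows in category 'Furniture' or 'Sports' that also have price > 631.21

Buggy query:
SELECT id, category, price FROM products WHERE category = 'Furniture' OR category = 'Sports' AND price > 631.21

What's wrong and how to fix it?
Bug: Without parentheses, AND is evaluated before OR, so the price filter only applies to the 'Sports' branch

Fix: Group the OR with parentheses (or use IN), then AND the threshold

Corrected query:
SELECT id, category, price FROM products WHERE (category = 'Furniture' OR category = 'Sports') AND price > 631.21

Result:
id | category | price  
---+----------+--------
1  | Sports   | 1034.3 
6  | Sports   | 1274.71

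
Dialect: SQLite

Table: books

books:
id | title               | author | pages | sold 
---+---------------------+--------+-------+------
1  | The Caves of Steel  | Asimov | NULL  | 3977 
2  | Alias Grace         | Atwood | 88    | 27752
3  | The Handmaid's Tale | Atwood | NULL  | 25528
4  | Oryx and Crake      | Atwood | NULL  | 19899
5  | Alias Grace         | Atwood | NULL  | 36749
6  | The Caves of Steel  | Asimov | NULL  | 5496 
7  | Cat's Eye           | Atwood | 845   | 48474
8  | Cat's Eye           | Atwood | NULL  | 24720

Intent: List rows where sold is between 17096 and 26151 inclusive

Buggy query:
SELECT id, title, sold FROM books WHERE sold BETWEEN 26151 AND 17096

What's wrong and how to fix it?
Bug: BETWEEN expects the lower bound first; with 26151 AND 17096 the range is empty

Fix: Swap the bounds so the smaller value comes first

Corrected query:
SELECT id, title, sold FROM books WHERE sold BETWEEN 17096 AND 26151

Result:
id | title               | sold 
---+---------------------+------
3  | The Handmaid's Tale | 25528
4  | Oryx and Crake      | 19899
8  | Cat's Eye           | 24720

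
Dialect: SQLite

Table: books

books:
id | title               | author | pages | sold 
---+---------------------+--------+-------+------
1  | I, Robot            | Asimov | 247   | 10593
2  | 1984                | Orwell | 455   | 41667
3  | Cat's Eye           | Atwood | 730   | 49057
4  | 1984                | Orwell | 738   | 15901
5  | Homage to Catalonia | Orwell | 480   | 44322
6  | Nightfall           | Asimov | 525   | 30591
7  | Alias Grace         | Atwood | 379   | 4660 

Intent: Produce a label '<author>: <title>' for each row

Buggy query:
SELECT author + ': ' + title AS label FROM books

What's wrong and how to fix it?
Bug: '+' is numeric addition; on text columns SQLite converts them to 0 instead of concatenating

Fix: Use the || operator for string concatenation

Corrected query:
SELECT author || ': ' || title AS label FROM books

Result:
label                      
---------------------------
Asimov: I, Robot           
Orwell: 1984               
Atwood: Cat's Eye          
Orwell: 1984               
Orwell: Homage to Catalonia
Asimov: Nightfall          
Atwood: Alias Grace        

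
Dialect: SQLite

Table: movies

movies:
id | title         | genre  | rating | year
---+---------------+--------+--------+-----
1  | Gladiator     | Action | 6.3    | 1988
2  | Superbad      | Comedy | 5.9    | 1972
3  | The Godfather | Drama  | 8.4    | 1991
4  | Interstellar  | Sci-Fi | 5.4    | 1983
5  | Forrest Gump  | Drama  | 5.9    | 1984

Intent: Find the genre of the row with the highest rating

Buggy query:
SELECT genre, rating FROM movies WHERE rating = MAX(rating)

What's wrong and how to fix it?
Bug: WHERE is evaluated per row; an aggregate over the whole table isn't defined there

Fix: Use a subquery: WHERE rating = (SELECT MAX(rating) FROM movies)

Corrected query:
SELECT genre, rating FROM movies WHERE rating = (SELECT MAX(rating) FROM movies)

Result:
genre | rating
------+-------
Drama | 8.4   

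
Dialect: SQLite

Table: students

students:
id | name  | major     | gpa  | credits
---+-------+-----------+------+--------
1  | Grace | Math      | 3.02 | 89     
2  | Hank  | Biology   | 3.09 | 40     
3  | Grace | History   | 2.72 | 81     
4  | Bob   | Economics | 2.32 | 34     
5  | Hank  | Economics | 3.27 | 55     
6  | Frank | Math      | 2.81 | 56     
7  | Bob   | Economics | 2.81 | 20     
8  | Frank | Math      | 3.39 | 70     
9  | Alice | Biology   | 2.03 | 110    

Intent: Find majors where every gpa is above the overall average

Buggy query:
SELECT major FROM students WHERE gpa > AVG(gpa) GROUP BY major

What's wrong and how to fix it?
Bug: WHERE evaluates per row before aggregation, so AVG() is unavailable

Fix: Compute the overall average in a scalar subquery and compare each group's MIN against it in HAVING

Corrected query:
SELECT major FROM students GROUP BY major HAVING MIN(gpa) > (SELECT AVG(gpa) FROM students)

Result:
(no rows)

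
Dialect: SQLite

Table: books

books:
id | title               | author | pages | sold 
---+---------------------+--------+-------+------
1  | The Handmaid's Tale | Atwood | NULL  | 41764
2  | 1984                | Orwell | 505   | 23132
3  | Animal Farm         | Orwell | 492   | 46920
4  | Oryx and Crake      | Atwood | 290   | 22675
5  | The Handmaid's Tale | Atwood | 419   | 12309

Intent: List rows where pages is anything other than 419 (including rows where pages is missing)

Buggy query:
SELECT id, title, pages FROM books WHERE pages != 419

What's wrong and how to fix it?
Bug: Inequality against NULL is unknown, not true; rows with NULL are dropped

Fix: Handle NULL separately with IS NULL alongside the inequality

Corrected query:
SELECT id, title, pages FROM books WHERE pages != 419 OR pages IS NULL

Result:
id | title               | pages
---+---------------------+------
1  | The Handmaid's Tale | NULL 
2  | 1984                | 505  
3  | Animal Farm         | 492  
4  | Oryx and Crake      | 290  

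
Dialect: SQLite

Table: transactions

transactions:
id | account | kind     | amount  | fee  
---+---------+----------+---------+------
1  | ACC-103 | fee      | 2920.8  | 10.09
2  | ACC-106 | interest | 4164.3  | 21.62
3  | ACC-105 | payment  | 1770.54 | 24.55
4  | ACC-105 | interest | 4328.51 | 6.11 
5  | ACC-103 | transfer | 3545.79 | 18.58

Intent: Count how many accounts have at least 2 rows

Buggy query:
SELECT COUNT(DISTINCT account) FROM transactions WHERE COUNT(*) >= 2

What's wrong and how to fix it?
Bug: WHERE filters individual rows, not groups, so a group-level COUNT is invalid there

Fix: Use a subquery that GROUPs and filters with HAVING, then count its rows

Corrected query:
SELECT COUNT(*) FROM (SELECT account FROM transactions GROUP BY account HAVING COUNT(*) >= 2)

Result:
COUNT(*)
--------
2       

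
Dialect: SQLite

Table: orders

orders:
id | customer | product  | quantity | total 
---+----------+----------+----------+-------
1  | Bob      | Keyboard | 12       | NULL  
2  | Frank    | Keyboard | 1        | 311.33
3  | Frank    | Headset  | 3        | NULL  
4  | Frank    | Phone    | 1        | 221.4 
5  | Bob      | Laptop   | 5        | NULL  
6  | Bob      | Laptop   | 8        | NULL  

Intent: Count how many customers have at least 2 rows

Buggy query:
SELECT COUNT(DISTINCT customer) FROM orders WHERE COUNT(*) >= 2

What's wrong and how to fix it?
Bug: WHERE filters individual rows, not groups, so a group-level COUNT is invalid there

Fix: Group first with HAVING COUNT(*) >= 2, then COUNT the resulting groups

Corrected query:
SELECT COUNT(*) FROM (SELECT customer FROM orders GROUP BY customer HAVING COUNT(*) >= 2)

Result:
COUNT(*)
--------
2       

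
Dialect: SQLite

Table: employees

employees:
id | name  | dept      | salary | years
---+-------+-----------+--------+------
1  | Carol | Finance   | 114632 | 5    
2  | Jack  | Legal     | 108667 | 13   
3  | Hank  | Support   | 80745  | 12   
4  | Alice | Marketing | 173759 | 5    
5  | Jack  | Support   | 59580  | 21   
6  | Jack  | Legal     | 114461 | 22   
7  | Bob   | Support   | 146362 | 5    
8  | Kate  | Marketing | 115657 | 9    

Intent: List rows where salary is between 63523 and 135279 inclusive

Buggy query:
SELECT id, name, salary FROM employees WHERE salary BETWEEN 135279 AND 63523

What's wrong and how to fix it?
Bug: BETWEEN expects the lower bound first; with 135279 AND 63523 the range is empty

Fix: Swap the bounds so the smaller value comes first

Corrected query:
SELECT id, name, salary FROM employees WHERE salary BETWEEN 63523 AND 135279

Result:
id | name  | salary
---+-------+-------
1  | Carol | 114632
2  | Jack  | 108667
3  | Hank  | 80745 
6  | Jack  | 114461
8  | Kate  | 115657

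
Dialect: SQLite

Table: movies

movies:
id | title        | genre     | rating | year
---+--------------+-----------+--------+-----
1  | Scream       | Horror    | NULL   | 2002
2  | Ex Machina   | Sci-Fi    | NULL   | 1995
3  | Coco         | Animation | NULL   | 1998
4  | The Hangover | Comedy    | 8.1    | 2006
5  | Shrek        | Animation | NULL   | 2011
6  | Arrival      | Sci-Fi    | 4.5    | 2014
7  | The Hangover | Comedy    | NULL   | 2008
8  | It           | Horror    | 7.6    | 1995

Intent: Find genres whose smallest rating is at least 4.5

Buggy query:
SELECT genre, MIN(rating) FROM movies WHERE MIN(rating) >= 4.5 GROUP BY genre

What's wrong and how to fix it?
Bug: Aggregates like MIN are computed per group after WHERE runs

Fix: Use HAVING for the per-group MIN condition

Corrected query:
SELECT genre, MIN(rating) FROM movies GROUP BY genre HAVING MIN(rating) >= 4.5

Result:
genre  | MIN(rating)
-------+------------
Comedy | 8.1        
Horror | 7.6        
Sci-Fi | 4.5        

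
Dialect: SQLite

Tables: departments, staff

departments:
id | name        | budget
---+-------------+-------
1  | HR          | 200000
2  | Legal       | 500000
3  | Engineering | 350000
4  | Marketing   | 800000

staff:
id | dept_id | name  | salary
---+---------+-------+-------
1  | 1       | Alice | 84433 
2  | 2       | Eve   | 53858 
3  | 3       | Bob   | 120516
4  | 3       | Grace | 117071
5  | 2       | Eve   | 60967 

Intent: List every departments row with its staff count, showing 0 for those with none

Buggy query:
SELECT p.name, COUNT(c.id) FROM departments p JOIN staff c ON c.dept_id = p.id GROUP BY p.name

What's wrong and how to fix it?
Bug: An inner join excludes parents with zero children

Fix: Switch to LEFT JOIN to retain unmatched parent rows

Corrected query:
SELECT p.name, COUNT(c.id) FROM departments p LEFT JOIN staff c ON c.dept_id = p.id GROUP BY p.name

Result:
name        | COUNT(c.id)
------------+------------
Engineering | 2          
HR          | 1          
Legal       | 2          
Marketing   | 0          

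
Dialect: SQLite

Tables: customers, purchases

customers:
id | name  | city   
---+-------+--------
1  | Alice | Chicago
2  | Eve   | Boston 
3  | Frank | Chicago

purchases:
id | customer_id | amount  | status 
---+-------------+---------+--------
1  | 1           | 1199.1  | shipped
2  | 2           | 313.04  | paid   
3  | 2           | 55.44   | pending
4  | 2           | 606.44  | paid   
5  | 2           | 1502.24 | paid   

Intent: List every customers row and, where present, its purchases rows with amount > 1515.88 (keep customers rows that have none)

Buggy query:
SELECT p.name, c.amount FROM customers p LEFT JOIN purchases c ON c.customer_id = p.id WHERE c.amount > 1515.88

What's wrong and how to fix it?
Bug: Filtering c.amount in WHERE discards the NULL rows produced by LEFT JOIN, turning it into an inner join

Fix: Put 'c.amount > 1515.88' in the JOIN's ON clause instead of WHERE

Corrected query:
SELECT p.name, c.amount FROM customers p LEFT JOIN purchases c ON c.customer_id = p.id AND c.amount > 1515.88

Result:
name  | amount
------+-------
Alice | NULL  
Eve   | NULL  
Frank | NULL  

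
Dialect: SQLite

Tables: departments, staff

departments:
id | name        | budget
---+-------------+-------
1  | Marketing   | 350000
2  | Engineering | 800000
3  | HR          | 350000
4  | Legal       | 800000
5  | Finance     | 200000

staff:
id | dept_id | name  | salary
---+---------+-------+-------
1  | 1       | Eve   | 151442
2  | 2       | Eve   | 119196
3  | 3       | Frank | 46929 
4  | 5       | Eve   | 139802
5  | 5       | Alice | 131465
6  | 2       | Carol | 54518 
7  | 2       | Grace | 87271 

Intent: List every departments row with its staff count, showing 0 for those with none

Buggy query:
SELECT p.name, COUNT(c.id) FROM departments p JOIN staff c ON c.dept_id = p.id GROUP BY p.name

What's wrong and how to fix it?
Bug: An inner join excludes parents with zero children

Fix: Use LEFT JOIN so parents without children still appear (COUNT(c.id) gives 0)

Corrected query:
SELECT p.name, COUNT(c.id) FROM departments p LEFT JOIN staff c ON c.dept_id = p.id GROUP BY p.name

Result:
name        | COUNT(c.id)
------------+------------
Engineering | 3          
Finance     | 2          
HR          | 1          
Legal       | 0          
Marketing   | 1          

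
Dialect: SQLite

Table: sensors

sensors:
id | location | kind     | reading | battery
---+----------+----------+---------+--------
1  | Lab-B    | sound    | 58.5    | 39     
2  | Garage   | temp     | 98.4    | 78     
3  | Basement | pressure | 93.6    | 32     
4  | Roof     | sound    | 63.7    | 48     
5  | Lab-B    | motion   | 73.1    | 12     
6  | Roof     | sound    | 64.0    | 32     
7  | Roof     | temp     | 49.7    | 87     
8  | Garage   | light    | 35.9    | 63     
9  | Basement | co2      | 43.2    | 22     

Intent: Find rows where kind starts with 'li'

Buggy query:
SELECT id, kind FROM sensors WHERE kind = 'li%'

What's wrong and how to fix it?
Bug: '=' compares the literal string including the % character; pattern matching needs LIKE

Fix: Replace '=' with LIKE so 'li%' is treated as a pattern

Corrected query:
SELECT id, kind FROM sensors WHERE kind LIKE 'li%'

Result:
id | kind 
---+------
8  | light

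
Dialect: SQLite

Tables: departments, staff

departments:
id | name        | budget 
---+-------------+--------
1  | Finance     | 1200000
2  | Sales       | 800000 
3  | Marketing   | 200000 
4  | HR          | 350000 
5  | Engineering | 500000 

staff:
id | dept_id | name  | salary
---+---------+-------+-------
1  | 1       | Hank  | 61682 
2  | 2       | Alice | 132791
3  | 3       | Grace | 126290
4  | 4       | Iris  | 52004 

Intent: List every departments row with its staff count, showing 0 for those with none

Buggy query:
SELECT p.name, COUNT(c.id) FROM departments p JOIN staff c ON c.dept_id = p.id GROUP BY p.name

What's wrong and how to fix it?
Bug: An inner join excludes parents with zero children

Fix: Use LEFT JOIN so parents without children still appear (COUNT(c.id) gives 0)

Corrected query:
SELECT p.name, COUNT(c.id) FROM departments p LEFT JOIN staff c ON c.dept_id = p.id GROUP BY p.name

Result:
name        | COUNT(c.id)
------------+------------
Engineering | 0          
Finance     | 1          
HR          | 1          
Marketing   | 1          
Sales       | 1          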